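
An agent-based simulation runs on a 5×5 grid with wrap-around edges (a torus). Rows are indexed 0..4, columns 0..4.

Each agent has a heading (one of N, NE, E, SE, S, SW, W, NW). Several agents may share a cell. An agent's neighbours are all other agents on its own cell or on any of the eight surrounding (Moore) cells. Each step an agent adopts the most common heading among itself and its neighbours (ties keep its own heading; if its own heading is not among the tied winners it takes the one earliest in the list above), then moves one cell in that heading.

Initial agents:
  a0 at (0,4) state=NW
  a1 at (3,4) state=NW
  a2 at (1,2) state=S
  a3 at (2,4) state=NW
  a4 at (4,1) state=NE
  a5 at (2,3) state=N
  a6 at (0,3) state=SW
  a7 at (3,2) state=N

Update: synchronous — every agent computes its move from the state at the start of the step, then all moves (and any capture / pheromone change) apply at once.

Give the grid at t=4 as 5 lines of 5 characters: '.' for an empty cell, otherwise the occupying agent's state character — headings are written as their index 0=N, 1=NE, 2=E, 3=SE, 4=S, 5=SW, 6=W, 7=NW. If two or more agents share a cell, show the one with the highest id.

t=1: a0@(4,3):NW a1@(2,3):NW a2@(2,2):S a3@(1,3):NW a4@(3,2):NE a5@(1,3):N a6@(1,2):SW a7@(2,2):N
t=2: a0@(3,2):NW a1@(1,2):NW a2@(1,2):N a3@(0,2):NW a4@(2,1):NW a5@(0,3):N a6@(0,2):N a7@(1,2):N
t=3: a0@(2,1):NW a1@(0,2):N a2@(0,2):N a3@(4,2):N a4@(1,0):NW a5@(4,3):N a6@(4,2):N a7@(0,2):N
t=4: a0@(1,0):NW a1@(4,2):N a2@(4,2):N a3@(3,2):N a4@(0,4):NW a5@(3,3):N a6@(3,2):N a7@(4,2):N

....7
7....
.....
..00.
..0..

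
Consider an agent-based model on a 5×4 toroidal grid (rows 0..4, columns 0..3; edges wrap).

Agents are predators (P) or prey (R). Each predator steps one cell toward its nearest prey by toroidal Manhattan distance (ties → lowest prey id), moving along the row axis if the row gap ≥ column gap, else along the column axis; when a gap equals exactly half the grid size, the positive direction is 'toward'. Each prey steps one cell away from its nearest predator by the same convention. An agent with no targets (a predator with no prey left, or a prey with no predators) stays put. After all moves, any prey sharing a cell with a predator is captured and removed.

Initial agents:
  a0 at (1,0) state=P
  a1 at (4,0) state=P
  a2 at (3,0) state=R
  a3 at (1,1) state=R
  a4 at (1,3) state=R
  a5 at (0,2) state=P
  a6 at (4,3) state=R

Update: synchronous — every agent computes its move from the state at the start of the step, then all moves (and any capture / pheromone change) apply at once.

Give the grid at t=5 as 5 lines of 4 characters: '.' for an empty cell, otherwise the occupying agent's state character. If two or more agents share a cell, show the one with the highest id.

....
....
....
R...
PP..

t=1: a0@(1,1):P a1@(3,0):P a2@(2,0):R a5@(1,2):P a6@(4,2):R
t=2: a0@(2,1):P a1@(2,0):P a2@(1,0):R a5@(0,2):P a6@(3,2):R
t=3: a0@(1,1):P a1@(1,0):P a2@(0,0):R a5@(4,2):P
t=4: a0@(0,1):P a1@(0,0):P a2@(4,0):R a5@(4,3):P
t=5: a0@(4,1):P a1@(4,0):P a2@(3,0):R a5@(4,0):P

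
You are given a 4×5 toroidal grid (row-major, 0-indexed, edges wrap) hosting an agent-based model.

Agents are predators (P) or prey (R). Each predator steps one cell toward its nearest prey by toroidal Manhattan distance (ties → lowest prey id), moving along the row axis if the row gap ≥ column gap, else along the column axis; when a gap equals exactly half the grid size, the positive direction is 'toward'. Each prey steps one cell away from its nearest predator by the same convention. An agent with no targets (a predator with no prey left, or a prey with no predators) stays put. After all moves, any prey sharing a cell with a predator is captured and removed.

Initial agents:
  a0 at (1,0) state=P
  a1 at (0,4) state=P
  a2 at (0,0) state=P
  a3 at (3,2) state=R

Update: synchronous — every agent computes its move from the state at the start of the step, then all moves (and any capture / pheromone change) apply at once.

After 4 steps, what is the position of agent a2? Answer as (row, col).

t=1: a0@(2,0):P a1@(0,3):P a2@(0,1):P a3@(3,1):R
t=2: a0@(3,0):P a1@(0,2):P a2@(3,1):P a3@(2,1):R
t=3: a0@(2,0):P a1@(1,2):P a2@(2,1):P a3@(1,1):R
t=4: a0@(1,0):P a1@(1,1):P a2@(1,1):P

(1, 1)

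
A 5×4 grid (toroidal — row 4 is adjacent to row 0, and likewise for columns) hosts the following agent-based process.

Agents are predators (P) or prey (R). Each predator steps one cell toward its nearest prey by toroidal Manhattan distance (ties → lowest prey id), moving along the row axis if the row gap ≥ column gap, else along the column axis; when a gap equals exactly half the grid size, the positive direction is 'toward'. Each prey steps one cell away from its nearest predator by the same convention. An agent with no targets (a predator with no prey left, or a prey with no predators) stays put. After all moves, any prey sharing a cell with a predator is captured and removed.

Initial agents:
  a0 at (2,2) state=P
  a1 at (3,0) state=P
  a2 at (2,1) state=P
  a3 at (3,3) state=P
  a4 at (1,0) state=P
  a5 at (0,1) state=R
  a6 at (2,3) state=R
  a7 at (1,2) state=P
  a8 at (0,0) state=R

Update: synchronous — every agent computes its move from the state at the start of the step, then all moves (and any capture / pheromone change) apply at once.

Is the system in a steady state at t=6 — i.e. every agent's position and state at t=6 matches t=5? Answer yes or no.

t=1: a0@(2,3):P a1@(2,0):P a2@(1,1):P a3@(2,3):P a4@(0,0):P a5@(4,1):R a7@(0,2):P a8@(4,0):R
t=2: a0@(3,3):P a1@(3,0):P a2@(0,1):P a3@(3,3):P a4@(4,0):P a5@(3,1):R a7@(4,2):P
t=3: a0@(3,0):P a1@(3,1):P a2@(4,1):P a3@(3,0):P a4@(3,0):P a7@(3,2):P
t=4: (unchanged — steady state)

yes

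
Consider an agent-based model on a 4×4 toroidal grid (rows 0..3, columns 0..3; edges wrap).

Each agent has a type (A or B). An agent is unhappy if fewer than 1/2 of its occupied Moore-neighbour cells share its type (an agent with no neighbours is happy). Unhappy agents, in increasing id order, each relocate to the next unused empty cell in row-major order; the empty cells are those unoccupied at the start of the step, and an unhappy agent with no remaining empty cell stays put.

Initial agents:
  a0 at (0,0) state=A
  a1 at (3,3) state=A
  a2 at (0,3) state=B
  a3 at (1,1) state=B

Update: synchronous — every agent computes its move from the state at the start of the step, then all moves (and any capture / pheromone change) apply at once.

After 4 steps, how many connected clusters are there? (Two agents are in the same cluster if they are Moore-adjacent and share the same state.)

2

t=1: a0@(0,1):A a1@(3,3):A a2@(0,2):B a3@(1,0):B
t=2: a0@(0,0):A a1@(0,3):A a2@(1,1):B a3@(1,2):B
t=3: (unchanged — steady state)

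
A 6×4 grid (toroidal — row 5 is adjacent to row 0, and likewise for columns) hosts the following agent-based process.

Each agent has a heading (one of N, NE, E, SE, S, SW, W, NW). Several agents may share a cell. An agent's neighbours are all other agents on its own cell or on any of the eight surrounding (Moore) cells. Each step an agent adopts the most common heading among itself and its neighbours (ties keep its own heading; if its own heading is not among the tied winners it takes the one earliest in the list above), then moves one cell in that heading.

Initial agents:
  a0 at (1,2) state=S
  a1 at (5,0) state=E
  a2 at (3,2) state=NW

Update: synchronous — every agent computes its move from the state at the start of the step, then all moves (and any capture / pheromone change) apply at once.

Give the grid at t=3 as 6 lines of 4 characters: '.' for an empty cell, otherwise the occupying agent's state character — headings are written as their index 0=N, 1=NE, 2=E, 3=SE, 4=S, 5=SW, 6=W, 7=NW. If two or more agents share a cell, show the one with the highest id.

...7
....
....
....
..4.
...2

t=1: a0@(2,2):S a1@(5,1):E a2@(2,1):NW
t=2: a0@(3,2):S a1@(5,2):E a2@(1,0):NW
t=3: a0@(4,2):S a1@(5,3):E a2@(0,3):NW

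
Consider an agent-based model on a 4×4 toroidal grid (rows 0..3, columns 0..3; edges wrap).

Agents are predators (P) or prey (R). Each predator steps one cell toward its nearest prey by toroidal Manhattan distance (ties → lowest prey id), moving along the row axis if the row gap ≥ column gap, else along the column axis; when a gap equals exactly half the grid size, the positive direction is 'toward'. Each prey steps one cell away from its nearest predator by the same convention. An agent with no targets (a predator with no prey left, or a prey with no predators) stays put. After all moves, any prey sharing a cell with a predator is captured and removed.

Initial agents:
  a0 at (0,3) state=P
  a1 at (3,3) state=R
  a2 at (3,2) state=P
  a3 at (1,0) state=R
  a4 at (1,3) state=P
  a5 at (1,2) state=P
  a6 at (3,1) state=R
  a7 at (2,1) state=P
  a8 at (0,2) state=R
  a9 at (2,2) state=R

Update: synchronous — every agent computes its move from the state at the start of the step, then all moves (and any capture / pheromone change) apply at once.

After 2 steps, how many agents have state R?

5

t=1: a0@(3,3):P a1@(2,3):R a2@(3,3):P a3@(1,1):R a4@(1,0):P a5@(0,2):P a6@(3,0):R a7@(3,1):P a8@(0,1):R a9@(1,2):R
t=2: a0@(2,3):P a1@(1,3):R a2@(2,3):P a3@(1,2):R a4@(1,1):P a5@(0,1):P a6@(3,1):R a7@(3,0):P a8@(0,0):R a9@(2,2):R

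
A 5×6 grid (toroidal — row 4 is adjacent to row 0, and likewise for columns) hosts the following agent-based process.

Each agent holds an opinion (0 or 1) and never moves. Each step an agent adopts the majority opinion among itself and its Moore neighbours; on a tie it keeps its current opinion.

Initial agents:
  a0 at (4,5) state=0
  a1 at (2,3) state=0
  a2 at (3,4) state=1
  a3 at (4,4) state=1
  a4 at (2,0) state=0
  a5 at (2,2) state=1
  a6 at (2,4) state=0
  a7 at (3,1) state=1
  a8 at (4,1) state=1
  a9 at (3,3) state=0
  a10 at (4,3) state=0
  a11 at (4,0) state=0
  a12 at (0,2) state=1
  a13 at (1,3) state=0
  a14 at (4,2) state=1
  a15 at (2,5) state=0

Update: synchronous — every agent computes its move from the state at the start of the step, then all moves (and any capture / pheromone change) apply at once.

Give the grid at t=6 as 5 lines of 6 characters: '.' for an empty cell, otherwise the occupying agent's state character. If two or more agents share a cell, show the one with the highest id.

t=1: a0@(4,5):0 a1@(2,3):0 a2@(3,4):0 a3@(4,4):0 a4@(2,0):0 a5@(2,2):0 a6@(2,4):0 a7@(3,1):1 a8@(4,1):1 a9@(3,3):0 a10@(4,3):1 a11@(4,0):0 a12@(0,2):1 a13@(1,3):0 a14@(4,2):1 a15@(2,5):0
t=2: (unchanged — steady state)

..1...
...0..
0.0000
.1.00.
011100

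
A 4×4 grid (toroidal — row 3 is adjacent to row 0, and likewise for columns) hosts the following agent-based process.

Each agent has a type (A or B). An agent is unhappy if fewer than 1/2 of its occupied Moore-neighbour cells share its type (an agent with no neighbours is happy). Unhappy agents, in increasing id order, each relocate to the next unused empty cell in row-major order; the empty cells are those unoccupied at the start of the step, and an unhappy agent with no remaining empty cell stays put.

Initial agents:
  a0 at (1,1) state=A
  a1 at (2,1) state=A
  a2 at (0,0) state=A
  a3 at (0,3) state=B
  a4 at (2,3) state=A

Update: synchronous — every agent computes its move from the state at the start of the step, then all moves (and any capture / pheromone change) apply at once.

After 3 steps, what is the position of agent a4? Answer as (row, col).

t=1: a0@(1,1):A a1@(2,1):A a2@(0,0):A a3@(0,1):B a4@(2,3):A
t=2: a0@(1,1):A a1@(2,1):A a2@(0,0):A a3@(0,2):B a4@(2,3):A
t=3: a0@(1,1):A a1@(2,1):A a2@(0,0):A a3@(0,1):B a4@(2,3):A

(2, 3)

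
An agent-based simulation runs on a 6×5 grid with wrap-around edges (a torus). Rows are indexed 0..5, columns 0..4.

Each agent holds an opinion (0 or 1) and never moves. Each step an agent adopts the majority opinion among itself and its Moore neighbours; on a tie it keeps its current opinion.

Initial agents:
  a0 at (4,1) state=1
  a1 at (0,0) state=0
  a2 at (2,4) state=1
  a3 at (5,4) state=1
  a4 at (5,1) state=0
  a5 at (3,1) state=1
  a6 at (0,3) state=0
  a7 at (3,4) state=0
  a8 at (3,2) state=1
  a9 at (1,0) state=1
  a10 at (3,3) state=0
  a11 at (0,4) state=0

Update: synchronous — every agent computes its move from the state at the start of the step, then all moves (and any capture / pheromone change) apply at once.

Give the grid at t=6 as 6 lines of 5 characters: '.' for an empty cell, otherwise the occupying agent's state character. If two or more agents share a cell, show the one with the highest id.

0..00
1....
....1
.1100
.1...
.0..0

t=1: a0@(4,1):1 a1@(0,0):0 a2@(2,4):1 a3@(5,4):0 a4@(5,1):0 a5@(3,1):1 a6@(0,3):0 a7@(3,4):0 a8@(3,2):1 a9@(1,0):1 a10@(3,3):0 a11@(0,4):0
t=2: (unchanged — steady state)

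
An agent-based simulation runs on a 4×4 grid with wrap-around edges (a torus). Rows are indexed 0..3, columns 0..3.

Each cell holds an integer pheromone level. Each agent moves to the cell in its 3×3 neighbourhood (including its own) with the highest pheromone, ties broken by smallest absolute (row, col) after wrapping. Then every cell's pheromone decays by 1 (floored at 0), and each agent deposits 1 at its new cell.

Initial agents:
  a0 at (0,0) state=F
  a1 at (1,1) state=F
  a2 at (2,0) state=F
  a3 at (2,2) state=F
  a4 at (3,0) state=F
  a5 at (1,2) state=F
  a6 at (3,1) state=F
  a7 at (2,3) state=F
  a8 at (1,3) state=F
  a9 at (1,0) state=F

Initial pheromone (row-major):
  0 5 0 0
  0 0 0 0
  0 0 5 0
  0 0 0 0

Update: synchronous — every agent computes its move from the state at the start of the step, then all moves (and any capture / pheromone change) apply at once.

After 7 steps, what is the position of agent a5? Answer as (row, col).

t=1: a0@(0,1) a1@(0,1) a2@(1,0) a3@(2,2) a4@(0,1) a5@(0,1) a6@(0,1) a7@(2,2) a8@(2,2) a9@(0,1) | pheromone: 0 10 0 0 / 1 0 0 0 / 0 0 7 0 / 0 0 0 0
t=2: a0@(0,1) a1@(0,1) a2@(0,1) a3@(2,2) a4@(0,1) a5@(0,1) a6@(0,1) a7@(2,2) a8@(2,2) a9@(0,1) | pheromone: 0 16 0 0 / 0 0 0 0 / 0 0 9 0 / 0 0 0 0
t=3: a0@(0,1) a1@(0,1) a2@(0,1) a3@(2,2) a4@(0,1) a5@(0,1) a6@(0,1) a7@(2,2) a8@(2,2) a9@(0,1) | pheromone: 0 22 0 0 / 0 0 0 0 / 0 0 11 0 / 0 0 0 0
t=4: a0@(0,1) a1@(0,1) a2@(0,1) a3@(2,2) a4@(0,1) a5@(0,1) a6@(0,1) a7@(2,2) a8@(2,2) a9@(0,1) | pheromone: 0 28 0 0 / 0 0 0 0 / 0 0 13 0 / 0 0 0 0
t=5: a0@(0,1) a1@(0,1) a2@(0,1) a3@(2,2) a4@(0,1) a5@(0,1) a6@(0,1) a7@(2,2) a8@(2,2) a9@(0,1) | pheromone: 0 34 0 0 / 0 0 0 0 / 0 0 15 0 / 0 0 0 0
t=6: a0@(0,1) a1@(0,1) a2@(0,1) a3@(2,2) a4@(0,1) a5@(0,1) a6@(0,1) a7@(2,2) a8@(2,2) a9@(0,1) | pheromone: 0 40 0 0 / 0 0 0 0 / 0 0 17 0 / 0 0 0 0
t=7: a0@(0,1) a1@(0,1) a2@(0,1) a3@(2,2) a4@(0,1) a5@(0,1) a6@(0,1) a7@(2,2) a8@(2,2) a9@(0,1) | pheromone: 0 46 0 0 / 0 0 0 0 / 0 0 19 0 / 0 0 0 0

(0, 1)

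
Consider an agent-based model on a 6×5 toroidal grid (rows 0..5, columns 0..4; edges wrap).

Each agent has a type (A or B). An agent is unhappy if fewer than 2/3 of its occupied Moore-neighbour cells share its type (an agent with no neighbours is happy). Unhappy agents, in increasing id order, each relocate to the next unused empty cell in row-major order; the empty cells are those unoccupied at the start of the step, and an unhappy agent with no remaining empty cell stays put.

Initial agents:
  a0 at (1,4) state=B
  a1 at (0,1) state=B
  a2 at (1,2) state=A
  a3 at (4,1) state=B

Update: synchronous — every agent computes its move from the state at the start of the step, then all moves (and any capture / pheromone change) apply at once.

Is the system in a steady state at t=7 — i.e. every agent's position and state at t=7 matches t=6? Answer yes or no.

yes

t=1: a0@(1,4):B a1@(0,0):B a2@(0,2):A a3@(4,1):B
t=2: (unchanged — steady state)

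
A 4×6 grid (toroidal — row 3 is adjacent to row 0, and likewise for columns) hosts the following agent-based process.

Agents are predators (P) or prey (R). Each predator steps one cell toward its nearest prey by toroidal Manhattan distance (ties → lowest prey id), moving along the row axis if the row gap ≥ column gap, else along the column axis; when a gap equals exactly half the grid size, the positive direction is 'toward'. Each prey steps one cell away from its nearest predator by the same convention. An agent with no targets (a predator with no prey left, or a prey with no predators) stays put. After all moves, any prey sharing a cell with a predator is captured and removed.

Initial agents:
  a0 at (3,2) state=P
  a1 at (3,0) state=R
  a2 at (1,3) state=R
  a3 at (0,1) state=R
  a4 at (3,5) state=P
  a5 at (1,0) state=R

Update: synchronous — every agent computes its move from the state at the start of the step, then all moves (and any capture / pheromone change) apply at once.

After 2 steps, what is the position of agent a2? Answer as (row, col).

(0, 4)

t=1: a0@(3,1):P a2@(0,3):R a3@(1,1):R a4@(3,0):P a5@(0,0):R
t=2: a0@(0,1):P a2@(0,4):R a4@(0,0):P a5@(1,0):R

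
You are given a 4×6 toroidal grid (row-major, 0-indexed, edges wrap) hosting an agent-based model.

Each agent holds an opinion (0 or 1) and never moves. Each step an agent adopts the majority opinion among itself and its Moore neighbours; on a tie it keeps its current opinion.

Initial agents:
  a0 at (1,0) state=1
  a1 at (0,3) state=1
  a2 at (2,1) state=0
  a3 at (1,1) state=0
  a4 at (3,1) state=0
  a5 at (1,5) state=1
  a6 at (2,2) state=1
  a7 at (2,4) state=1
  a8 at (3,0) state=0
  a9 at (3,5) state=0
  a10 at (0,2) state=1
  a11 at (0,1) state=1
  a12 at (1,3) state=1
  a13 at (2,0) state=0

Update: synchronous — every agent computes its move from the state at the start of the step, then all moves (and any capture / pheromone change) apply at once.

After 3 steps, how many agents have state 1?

8

t=1: a0@(1,0):1 a1@(0,3):1 a2@(2,1):0 a3@(1,1):1 a4@(3,1):0 a5@(1,5):1 a6@(2,2):0 a7@(2,4):1 a8@(3,0):0 a9@(3,5):0 a10@(0,2):1 a11@(0,1):1 a12@(1,3):1 a13@(2,0):0
t=2: (unchanged — steady state)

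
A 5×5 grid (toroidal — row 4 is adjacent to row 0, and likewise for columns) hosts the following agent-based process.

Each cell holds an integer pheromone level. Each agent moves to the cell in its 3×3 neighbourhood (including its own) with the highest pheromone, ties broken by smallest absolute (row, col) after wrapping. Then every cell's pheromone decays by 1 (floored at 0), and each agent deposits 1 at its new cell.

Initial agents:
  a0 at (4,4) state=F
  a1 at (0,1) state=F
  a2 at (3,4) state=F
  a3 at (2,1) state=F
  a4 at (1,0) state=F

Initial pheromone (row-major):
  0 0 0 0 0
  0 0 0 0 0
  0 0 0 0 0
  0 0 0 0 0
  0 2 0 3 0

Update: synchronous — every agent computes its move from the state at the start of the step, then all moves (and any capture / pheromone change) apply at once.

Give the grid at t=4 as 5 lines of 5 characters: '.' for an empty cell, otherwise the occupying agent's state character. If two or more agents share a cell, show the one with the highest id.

t=1: a0@(4,3) a1@(4,1) a2@(4,3) a3@(1,0) a4@(0,0) | pheromone: 1 0 0 0 0 / 1 0 0 0 0 / 0 0 0 0 0 / 0 0 0 0 0 / 0 2 0 4 0
t=2: a0@(4,3) a1@(4,1) a2@(4,3) a3@(0,0) a4@(4,1) | pheromone: 1 0 0 0 0 / 0 0 0 0 0 / 0 0 0 0 0 / 0 0 0 0 0 / 0 3 0 5 0
t=3: a0@(4,3) a1@(4,1) a2@(4,3) a3@(4,1) a4@(4,1) | pheromone: 0 0 0 0 0 / 0 0 0 0 0 / 0 0 0 0 0 / 0 0 0 0 0 / 0 5 0 6 0
t=4: a0@(4,3) a1@(4,1) a2@(4,3) a3@(4,1) a4@(4,1) | pheromone: 0 0 0 0 0 / 0 0 0 0 0 / 0 0 0 0 0 / 0 0 0 0 0 / 0 7 0 7 0

.....
.....
.....
.....
.F.F.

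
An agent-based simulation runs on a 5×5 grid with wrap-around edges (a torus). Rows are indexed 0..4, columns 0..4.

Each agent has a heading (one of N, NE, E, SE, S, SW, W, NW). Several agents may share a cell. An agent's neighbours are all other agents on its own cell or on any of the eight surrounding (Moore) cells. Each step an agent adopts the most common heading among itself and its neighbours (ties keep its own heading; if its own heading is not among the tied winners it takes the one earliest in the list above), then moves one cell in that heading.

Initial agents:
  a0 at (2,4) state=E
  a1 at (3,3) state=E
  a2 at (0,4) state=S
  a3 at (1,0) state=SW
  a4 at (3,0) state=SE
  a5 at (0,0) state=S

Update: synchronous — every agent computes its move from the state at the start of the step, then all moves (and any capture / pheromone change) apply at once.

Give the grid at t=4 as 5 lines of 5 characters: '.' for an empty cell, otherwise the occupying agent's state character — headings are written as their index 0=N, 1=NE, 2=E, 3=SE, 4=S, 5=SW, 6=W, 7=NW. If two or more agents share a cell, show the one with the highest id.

t=1: a0@(2,0):E a1@(3,4):E a2@(1,4):S a3@(2,0):S a4@(4,1):SE a5@(1,0):S
t=2: a0@(3,0):S a1@(3,0):E a2@(2,4):S a3@(3,0):S a4@(0,2):SE a5@(2,0):S
t=3: a0@(4,0):S a1@(4,0):S a2@(3,4):S a3@(4,0):S a4@(1,3):SE a5@(3,0):S
t=4: a0@(0,0):S a1@(0,0):S a2@(4,4):S a3@(0,0):S a4@(2,4):SE a5@(4,0):S

4....
.....
....3
.....
4...4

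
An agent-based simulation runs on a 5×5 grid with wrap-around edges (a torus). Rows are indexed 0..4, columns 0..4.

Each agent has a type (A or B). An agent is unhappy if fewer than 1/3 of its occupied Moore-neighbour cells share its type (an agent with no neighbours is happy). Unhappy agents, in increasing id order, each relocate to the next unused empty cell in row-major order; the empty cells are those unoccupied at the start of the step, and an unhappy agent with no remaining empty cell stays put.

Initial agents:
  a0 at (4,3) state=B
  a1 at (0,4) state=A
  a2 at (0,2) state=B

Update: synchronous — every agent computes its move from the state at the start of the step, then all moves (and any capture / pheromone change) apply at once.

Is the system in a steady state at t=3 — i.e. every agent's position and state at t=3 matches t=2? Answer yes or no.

yes

t=1: a0@(4,3):B a1@(0,0):A a2@(0,2):B
t=2: (unchanged — steady state)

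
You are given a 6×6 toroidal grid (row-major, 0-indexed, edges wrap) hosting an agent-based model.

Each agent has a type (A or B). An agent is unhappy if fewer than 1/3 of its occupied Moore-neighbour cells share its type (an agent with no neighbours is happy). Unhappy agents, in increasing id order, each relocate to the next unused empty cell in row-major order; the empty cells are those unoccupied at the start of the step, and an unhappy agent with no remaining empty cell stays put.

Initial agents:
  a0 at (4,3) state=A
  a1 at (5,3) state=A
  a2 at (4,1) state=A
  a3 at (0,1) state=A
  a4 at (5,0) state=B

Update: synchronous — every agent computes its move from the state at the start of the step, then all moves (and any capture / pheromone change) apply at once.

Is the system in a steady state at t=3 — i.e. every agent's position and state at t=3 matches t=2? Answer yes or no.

no

t=1: a0@(4,3):A a1@(5,3):A a2@(0,0):A a3@(0,2):A a4@(0,3):B
t=2: a0@(4,3):A a1@(5,3):A a2@(0,0):A a3@(0,2):A a4@(0,1):B
t=3: a0@(4,3):A a1@(5,3):A a2@(0,3):A a3@(0,2):A a4@(0,4):B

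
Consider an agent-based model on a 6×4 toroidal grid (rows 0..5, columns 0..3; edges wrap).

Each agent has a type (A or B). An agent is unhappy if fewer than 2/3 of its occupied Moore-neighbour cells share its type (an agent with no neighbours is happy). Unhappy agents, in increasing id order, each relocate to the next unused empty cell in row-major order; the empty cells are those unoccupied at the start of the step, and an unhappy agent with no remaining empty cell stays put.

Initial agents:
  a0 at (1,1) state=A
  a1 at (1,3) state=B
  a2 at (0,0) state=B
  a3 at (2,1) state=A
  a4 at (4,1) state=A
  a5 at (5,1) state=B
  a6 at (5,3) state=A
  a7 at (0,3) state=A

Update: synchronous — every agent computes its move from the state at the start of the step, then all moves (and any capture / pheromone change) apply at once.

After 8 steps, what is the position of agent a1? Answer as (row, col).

t=1: a0@(0,1):A a1@(0,2):B a2@(1,0):B a3@(2,1):A a4@(1,2):A a5@(2,0):B a6@(2,2):A a7@(2,3):A
t=2: a0@(0,0):A a1@(0,3):B a2@(1,1):B a3@(1,3):A a4@(1,2):A a5@(3,0):B a6@(2,2):A a7@(3,1):A
t=3: a0@(0,1):A a1@(0,2):B a2@(1,0):B a3@(1,3):A a4@(2,0):A a5@(2,1):B a6@(2,2):A a7@(2,3):A
t=4: a0@(0,0):A a1@(0,3):B a2@(1,1):B a3@(1,2):A a4@(3,0):A a5@(3,1):B a6@(2,2):A a7@(2,3):A
t=5: a0@(0,1):A a1@(0,2):B a2@(1,0):B a3@(1,3):A a4@(2,0):A a5@(2,1):B a6@(3,2):A a7@(2,3):A
t=6: a0@(0,0):A a1@(0,3):B a2@(1,1):B a3@(1,2):A a4@(2,2):A a5@(3,0):B a6@(3,1):A a7@(2,3):A
t=7: a0@(0,1):A a1@(0,2):B a2@(1,0):B a3@(1,3):A a4@(2,2):A a5@(2,0):B a6@(2,1):A a7@(2,3):A
t=8: a0@(0,0):A a1@(0,3):B a2@(1,1):B a3@(1,2):A a4@(2,2):A a5@(3,0):B a6@(3,1):A a7@(3,2):A

(0, 3)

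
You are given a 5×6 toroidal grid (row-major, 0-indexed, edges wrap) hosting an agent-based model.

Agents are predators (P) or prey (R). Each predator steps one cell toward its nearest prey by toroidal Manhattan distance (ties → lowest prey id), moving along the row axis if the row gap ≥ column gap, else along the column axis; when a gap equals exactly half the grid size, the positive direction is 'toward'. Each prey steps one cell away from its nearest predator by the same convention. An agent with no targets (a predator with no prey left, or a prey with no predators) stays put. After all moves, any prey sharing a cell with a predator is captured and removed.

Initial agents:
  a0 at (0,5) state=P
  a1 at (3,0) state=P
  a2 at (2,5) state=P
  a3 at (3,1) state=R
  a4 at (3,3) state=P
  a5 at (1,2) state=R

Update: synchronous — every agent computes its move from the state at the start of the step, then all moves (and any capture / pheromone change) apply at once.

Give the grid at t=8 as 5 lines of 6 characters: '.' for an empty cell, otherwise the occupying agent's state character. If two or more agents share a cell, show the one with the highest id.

t=1: a0@(4,5):P a1@(3,1):P a2@(2,0):P a4@(3,2):P a5@(0,2):R
t=2: a0@(4,0):P a1@(4,1):P a2@(1,0):P a4@(4,2):P a5@(1,2):R
t=3: a0@(0,0):P a1@(0,1):P a2@(1,1):P a4@(0,2):P a5@(1,3):R
t=4: a0@(0,1):P a1@(0,2):P a2@(1,2):P a4@(1,2):P a5@(1,4):R
t=5: a0@(0,2):P a1@(0,3):P a2@(1,3):P a4@(1,3):P a5@(1,5):R
t=6: a0@(0,3):P a1@(0,4):P a2@(1,4):P a4@(1,4):P a5@(1,0):R
t=7: a0@(0,4):P a1@(0,5):P a2@(1,5):P a4@(1,5):P a5@(1,1):R
t=8: a0@(0,5):P a1@(0,0):P a2@(1,0):P a4@(1,0):P a5@(1,2):R

P....P
P.R...
......
......
......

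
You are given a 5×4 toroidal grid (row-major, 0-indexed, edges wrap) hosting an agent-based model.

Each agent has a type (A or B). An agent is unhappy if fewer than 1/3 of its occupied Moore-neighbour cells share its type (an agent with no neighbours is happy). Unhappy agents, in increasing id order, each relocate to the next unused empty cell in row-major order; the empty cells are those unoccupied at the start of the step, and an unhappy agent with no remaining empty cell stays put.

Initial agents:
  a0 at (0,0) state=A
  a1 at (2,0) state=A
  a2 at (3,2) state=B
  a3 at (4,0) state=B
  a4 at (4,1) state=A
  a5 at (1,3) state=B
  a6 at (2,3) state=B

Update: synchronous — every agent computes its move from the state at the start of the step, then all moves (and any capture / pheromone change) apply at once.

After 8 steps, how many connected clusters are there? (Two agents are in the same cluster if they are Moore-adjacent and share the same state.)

t=1: a0@(0,0):A a1@(0,1):A a2@(3,2):B a3@(0,2):B a4@(4,1):A a5@(1,3):B a6@(2,3):B
t=2: (unchanged — steady state)

2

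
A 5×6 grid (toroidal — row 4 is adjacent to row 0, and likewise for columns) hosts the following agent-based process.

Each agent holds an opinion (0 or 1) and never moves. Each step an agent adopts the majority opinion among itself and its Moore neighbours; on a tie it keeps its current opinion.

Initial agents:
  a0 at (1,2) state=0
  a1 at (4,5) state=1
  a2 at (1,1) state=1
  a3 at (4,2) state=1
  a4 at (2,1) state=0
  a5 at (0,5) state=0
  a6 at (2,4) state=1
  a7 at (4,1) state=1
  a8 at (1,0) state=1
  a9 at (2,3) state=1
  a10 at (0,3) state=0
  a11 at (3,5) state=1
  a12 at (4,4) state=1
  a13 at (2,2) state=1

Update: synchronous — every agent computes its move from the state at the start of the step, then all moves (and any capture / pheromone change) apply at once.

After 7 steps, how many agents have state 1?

14

t=1: a0@(1,2):0 a1@(4,5):1 a2@(1,1):1 a3@(4,2):1 a4@(2,1):1 a5@(0,5):1 a6@(2,4):1 a7@(4,1):1 a8@(1,0):1 a9@(2,3):1 a10@(0,3):0 a11@(3,5):1 a12@(4,4):1 a13@(2,2):1
t=2: a0@(1,2):1 a1@(4,5):1 a2@(1,1):1 a3@(4,2):1 a4@(2,1):1 a5@(0,5):1 a6@(2,4):1 a7@(4,1):1 a8@(1,0):1 a9@(2,3):1 a10@(0,3):0 a11@(3,5):1 a12@(4,4):1 a13@(2,2):1
t=3: a0@(1,2):1 a1@(4,5):1 a2@(1,1):1 a3@(4,2):1 a4@(2,1):1 a5@(0,5):1 a6@(2,4):1 a7@(4,1):1 a8@(1,0):1 a9@(2,3):1 a10@(0,3):1 a11@(3,5):1 a12@(4,4):1 a13@(2,2):1
t=4: (unchanged — steady state)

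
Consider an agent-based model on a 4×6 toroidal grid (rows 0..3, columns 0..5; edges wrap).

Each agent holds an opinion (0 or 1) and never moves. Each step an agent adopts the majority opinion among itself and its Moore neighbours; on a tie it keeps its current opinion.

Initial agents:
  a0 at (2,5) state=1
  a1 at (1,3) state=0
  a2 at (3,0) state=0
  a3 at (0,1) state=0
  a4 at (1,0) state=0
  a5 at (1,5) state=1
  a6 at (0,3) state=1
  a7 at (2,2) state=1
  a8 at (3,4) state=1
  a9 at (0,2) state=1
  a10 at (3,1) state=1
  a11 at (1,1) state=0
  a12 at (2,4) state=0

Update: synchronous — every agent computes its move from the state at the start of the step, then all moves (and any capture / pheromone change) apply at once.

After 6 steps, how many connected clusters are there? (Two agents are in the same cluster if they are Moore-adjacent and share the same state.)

t=1: a0@(2,5):1 a1@(1,3):1 a2@(3,0):0 a3@(0,1):0 a4@(1,0):0 a5@(1,5):1 a6@(0,3):1 a7@(2,2):1 a8@(3,4):1 a9@(0,2):1 a10@(3,1):1 a11@(1,1):0 a12@(2,4):1
t=2: (unchanged — steady state)

2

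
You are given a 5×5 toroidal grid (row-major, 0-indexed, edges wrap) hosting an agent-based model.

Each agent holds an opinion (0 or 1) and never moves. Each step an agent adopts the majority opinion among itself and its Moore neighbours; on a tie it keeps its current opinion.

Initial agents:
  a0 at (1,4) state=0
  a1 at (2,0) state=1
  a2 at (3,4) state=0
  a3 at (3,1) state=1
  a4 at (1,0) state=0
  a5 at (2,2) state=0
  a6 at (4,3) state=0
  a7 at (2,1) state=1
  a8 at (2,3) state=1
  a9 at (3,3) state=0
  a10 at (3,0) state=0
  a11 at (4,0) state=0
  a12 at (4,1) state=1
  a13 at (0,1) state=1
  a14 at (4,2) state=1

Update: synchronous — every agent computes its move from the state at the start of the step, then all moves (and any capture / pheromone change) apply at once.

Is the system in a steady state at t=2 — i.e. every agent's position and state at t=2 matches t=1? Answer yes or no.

t=1: a0@(1,4):0 a1@(2,0):0 a2@(3,4):0 a3@(3,1):1 a4@(1,0):1 a5@(2,2):1 a6@(4,3):0 a7@(2,1):1 a8@(2,3):0 a9@(3,3):0 a10@(3,0):1 a11@(4,0):0 a12@(4,1):1 a13@(0,1):1 a14@(4,2):1
t=2: a0@(1,4):0 a1@(2,0):1 a2@(3,4):0 a3@(3,1):1 a4@(1,0):1 a5@(2,2):1 a6@(4,3):0 a7@(2,1):1 a8@(2,3):0 a9@(3,3):0 a10@(3,0):1 a11@(4,0):1 a12@(4,1):1 a13@(0,1):1 a14@(4,2):1

no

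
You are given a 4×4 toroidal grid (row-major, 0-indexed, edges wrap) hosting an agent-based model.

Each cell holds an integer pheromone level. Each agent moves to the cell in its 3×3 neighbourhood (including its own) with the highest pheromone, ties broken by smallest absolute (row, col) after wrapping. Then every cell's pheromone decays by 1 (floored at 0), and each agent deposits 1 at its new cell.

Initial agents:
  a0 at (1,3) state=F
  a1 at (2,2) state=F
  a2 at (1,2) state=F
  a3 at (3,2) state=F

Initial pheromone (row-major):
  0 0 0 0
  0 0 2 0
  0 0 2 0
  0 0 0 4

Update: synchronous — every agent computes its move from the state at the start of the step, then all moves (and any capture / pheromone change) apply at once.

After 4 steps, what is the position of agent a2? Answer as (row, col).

t=1: a0@(1,2) a1@(3,3) a2@(1,2) a3@(3,3) | pheromone: 0 0 0 0 / 0 0 3 0 / 0 0 1 0 / 0 0 0 5
t=2: a0@(1,2) a1@(3,3) a2@(1,2) a3@(3,3) | pheromone: 0 0 0 0 / 0 0 4 0 / 0 0 0 0 / 0 0 0 6
t=3: a0@(1,2) a1@(3,3) a2@(1,2) a3@(3,3) | pheromone: 0 0 0 0 / 0 0 5 0 / 0 0 0 0 / 0 0 0 7
t=4: a0@(1,2) a1@(3,3) a2@(1,2) a3@(3,3) | pheromone: 0 0 0 0 / 0 0 6 0 / 0 0 0 0 / 0 0 0 8

(1, 2)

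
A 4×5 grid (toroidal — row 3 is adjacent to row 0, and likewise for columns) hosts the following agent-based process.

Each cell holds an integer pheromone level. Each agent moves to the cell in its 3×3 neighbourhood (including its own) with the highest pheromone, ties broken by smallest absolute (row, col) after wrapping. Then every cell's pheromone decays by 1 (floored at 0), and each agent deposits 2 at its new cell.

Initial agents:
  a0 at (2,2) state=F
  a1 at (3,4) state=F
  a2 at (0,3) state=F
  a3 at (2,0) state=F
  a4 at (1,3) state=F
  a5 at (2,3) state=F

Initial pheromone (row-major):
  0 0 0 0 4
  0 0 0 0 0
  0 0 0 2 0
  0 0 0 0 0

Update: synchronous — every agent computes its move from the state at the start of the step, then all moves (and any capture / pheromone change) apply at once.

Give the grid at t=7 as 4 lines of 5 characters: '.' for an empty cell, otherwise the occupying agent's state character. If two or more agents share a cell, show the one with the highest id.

t=1: a0@(2,3) a1@(0,4) a2@(0,4) a3@(1,0) a4@(0,4) a5@(2,3) | pheromone: 0 0 0 0 9 / 2 0 0 0 0 / 0 0 0 5 0 / 0 0 0 0 0
t=2: a0@(2,3) a1@(0,4) a2@(0,4) a3@(0,4) a4@(0,4) a5@(2,3) | pheromone: 0 0 0 0 16 / 1 0 0 0 0 / 0 0 0 8 0 / 0 0 0 0 0
t=3: a0@(2,3) a1@(0,4) a2@(0,4) a3@(0,4) a4@(0,4) a5@(2,3) | pheromone: 0 0 0 0 23 / 0 0 0 0 0 / 0 0 0 11 0 / 0 0 0 0 0
t=4: a0@(2,3) a1@(0,4) a2@(0,4) a3@(0,4) a4@(0,4) a5@(2,3) | pheromone: 0 0 0 0 30 / 0 0 0 0 0 / 0 0 0 14 0 / 0 0 0 0 0
t=5: a0@(2,3) a1@(0,4) a2@(0,4) a3@(0,4) a4@(0,4) a5@(2,3) | pheromone: 0 0 0 0 37 / 0 0 0 0 0 / 0 0 0 17 0 / 0 0 0 0 0
t=6: a0@(2,3) a1@(0,4) a2@(0,4) a3@(0,4) a4@(0,4) a5@(2,3) | pheromone: 0 0 0 0 44 / 0 0 0 0 0 / 0 0 0 20 0 / 0 0 0 0 0
t=7: a0@(2,3) a1@(0,4) a2@(0,4) a3@(0,4) a4@(0,4) a5@(2,3) | pheromone: 0 0 0 0 51 / 0 0 0 0 0 / 0 0 0 23 0 / 0 0 0 0 0

....F
.....
...F.
.....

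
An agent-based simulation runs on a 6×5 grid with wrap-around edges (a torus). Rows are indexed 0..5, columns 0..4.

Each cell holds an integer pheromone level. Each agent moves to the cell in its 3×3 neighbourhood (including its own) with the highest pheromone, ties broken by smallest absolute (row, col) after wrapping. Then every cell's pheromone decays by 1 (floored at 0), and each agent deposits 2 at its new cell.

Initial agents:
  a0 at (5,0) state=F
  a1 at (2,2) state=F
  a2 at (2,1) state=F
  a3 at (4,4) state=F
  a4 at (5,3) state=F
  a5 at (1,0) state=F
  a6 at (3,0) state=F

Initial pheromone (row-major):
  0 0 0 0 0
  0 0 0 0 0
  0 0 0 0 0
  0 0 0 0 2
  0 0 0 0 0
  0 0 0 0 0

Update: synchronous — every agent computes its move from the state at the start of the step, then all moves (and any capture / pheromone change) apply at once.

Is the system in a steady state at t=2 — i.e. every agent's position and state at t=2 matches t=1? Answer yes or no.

no

t=1: a0@(0,0) a1@(1,1) a2@(1,0) a3@(3,4) a4@(0,2) a5@(0,0) a6@(3,4) | pheromone: 4 0 2 0 0 / 2 2 0 0 0 / 0 0 0 0 0 / 0 0 0 0 5 / 0 0 0 0 0 / 0 0 0 0 0
t=2: a0@(0,0) a1@(0,0) a2@(0,0) a3@(3,4) a4@(0,2) a5@(0,0) a6@(3,4) | pheromone: 11 0 3 0 0 / 1 1 0 0 0 / 0 0 0 0 0 / 0 0 0 0 8 / 0 0 0 0 0 / 0 0 0 0 0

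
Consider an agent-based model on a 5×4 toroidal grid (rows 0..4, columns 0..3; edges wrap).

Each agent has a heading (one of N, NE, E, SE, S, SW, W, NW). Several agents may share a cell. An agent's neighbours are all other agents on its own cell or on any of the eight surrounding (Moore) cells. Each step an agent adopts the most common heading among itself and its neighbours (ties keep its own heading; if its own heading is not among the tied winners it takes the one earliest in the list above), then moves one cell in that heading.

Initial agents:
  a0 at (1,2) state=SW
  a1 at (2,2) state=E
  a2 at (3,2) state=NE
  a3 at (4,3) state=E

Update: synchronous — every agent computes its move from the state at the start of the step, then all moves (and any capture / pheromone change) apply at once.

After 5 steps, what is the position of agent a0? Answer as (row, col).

t=1: a0@(2,1):SW a1@(2,3):E a2@(3,3):E a3@(4,0):E
t=2: a0@(3,0):SW a1@(2,0):E a2@(3,0):E a3@(4,1):E
t=3: a0@(3,1):E a1@(2,1):E a2@(3,1):E a3@(4,2):E
t=4: a0@(3,2):E a1@(2,2):E a2@(3,2):E a3@(4,3):E
t=5: a0@(3,3):E a1@(2,3):E a2@(3,3):E a3@(4,0):E

(3, 3)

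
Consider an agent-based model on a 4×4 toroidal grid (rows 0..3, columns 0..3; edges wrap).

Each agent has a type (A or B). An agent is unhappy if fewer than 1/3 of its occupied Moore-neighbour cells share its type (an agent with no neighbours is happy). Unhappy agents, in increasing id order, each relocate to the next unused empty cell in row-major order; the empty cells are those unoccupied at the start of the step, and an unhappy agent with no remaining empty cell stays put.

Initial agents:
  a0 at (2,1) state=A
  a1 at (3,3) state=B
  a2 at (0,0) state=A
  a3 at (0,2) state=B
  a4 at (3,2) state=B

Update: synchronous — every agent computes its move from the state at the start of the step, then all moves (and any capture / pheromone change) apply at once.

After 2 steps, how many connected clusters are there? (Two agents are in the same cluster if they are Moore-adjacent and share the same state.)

2

t=1: a0@(0,1):A a1@(3,3):B a2@(0,3):A a3@(0,2):B a4@(3,2):B
t=2: a0@(0,0):A a1@(3,3):B a2@(1,0):A a3@(0,2):B a4@(3,2):B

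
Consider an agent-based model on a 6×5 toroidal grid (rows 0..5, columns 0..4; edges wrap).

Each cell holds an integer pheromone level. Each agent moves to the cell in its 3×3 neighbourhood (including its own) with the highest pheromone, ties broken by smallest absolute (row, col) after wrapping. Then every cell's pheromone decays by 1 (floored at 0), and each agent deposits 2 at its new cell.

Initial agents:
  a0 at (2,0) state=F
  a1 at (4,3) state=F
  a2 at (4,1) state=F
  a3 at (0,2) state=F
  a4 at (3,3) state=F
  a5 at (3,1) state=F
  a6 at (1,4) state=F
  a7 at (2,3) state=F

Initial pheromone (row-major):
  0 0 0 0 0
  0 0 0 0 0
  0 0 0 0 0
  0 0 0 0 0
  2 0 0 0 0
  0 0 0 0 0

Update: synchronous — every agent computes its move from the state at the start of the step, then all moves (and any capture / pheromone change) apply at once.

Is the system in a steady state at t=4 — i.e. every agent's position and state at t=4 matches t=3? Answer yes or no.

no

t=1: a0@(1,0) a1@(3,2) a2@(4,0) a3@(0,1) a4@(2,2) a5@(4,0) a6@(0,0) a7@(1,2) | pheromone: 2 2 0 0 0 / 2 0 2 0 0 / 0 0 2 0 0 / 0 0 2 0 0 / 5 0 0 0 0 / 0 0 0 0 0
t=2: a0@(0,0) a1@(2,2) a2@(4,0) a3@(0,0) a4@(1,2) a5@(4,0) a6@(0,0) a7@(0,1) | pheromone: 7 3 0 0 0 / 1 0 3 0 0 / 0 0 3 0 0 / 0 0 1 0 0 / 8 0 0 0 0 / 0 0 0 0 0
t=3: a0@(0,0) a1@(1,2) a2@(4,0) a3@(0,0) a4@(0,1) a5@(4,0) a6@(0,0) a7@(0,0) | pheromone: 14 4 0 0 0 / 0 0 4 0 0 / 0 0 2 0 0 / 0 0 0 0 0 / 11 0 0 0 0 / 0 0 0 0 0
t=4: a0@(0,0) a1@(0,1) a2@(4,0) a3@(0,0) a4@(0,0) a5@(4,0) a6@(0,0) a7@(0,0) | pheromone: 23 5 0 0 0 / 0 0 3 0 0 / 0 0 1 0 0 / 0 0 0 0 0 / 14 0 0 0 0 / 0 0 0 0 0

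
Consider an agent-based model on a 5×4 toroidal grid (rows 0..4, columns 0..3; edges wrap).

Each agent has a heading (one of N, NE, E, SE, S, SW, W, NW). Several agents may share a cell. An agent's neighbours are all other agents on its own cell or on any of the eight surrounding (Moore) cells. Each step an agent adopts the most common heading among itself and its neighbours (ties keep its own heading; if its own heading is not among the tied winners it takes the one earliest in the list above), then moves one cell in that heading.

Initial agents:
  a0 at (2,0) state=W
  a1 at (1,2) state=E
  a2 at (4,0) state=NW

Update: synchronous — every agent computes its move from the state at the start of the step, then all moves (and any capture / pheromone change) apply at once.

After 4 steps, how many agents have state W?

t=1: a0@(2,3):W a1@(1,3):E a2@(3,3):NW
t=2: a0@(2,2):W a1@(1,0):E a2@(2,2):NW
t=3: a0@(2,1):W a1@(1,1):E a2@(1,1):NW
t=4: a0@(2,0):W a1@(1,2):E a2@(0,0):NW

1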